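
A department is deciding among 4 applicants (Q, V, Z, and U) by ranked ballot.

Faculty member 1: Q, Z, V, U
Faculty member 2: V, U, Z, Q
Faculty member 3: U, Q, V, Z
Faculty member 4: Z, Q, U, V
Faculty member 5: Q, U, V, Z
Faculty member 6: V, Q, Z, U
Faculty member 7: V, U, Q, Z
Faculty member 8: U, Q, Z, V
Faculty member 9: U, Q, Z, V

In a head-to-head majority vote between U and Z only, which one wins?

U

Ballots ranking U above Z: 6.
Ballots ranking Z above U: 3.
U wins the head-to-head, 6–3.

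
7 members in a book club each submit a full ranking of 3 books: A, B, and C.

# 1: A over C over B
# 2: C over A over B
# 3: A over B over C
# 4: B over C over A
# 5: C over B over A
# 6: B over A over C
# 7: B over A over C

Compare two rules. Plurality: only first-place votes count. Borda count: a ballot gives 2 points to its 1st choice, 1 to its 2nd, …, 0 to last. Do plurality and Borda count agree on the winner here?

Yes

Plurality first-place counts: A 2, B 3, C 2 → B.
Borda totals: A 7, B 8, C 6 → B.
The two rules agree on B.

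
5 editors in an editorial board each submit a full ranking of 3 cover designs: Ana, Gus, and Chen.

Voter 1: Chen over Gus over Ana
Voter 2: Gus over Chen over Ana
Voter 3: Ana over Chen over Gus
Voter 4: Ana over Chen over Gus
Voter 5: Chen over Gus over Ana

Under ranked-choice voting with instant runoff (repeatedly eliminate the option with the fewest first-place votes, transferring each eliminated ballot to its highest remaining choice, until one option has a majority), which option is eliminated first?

Gus

Round 1: Ana 2, Chen 2, Gus 1. Gus has the fewest and is eliminated.
Round 2: Chen 3, Ana 2. Chen has a majority.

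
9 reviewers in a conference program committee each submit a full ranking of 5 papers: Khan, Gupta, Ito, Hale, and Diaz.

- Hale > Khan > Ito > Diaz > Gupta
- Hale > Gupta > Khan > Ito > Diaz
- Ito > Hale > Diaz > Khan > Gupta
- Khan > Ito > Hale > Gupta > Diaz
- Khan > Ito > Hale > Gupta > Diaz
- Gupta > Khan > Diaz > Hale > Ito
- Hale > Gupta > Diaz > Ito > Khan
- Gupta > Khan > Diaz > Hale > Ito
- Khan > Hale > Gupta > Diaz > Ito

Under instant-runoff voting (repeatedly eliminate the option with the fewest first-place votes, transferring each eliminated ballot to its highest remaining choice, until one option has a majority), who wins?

Khan

Round 1: Khan 3, Hale 3, Gupta 2, Ito 1, Diaz 0. Diaz has the fewest and is eliminated.
Round 2: Khan 3, Hale 3, Gupta 2, Ito 1. Ito has the fewest and is eliminated.
Round 3: Hale 4, Khan 3, Gupta 2. Gupta has the fewest and is eliminated.
Round 4: Khan 5, Hale 4. Khan has a majority.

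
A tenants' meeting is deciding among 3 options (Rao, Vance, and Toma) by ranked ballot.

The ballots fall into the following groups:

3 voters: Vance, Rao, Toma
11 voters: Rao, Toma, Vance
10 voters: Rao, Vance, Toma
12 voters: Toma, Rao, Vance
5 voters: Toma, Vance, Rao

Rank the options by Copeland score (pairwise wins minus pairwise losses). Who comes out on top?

Pairwise results:
  Rao vs Vance: Rao wins 33–8.
  Rao vs Toma: Rao wins 24–17.
  Vance vs Toma: Toma wins 28–13.
Copeland scores (wins − losses):
  Rao: 2 − 0 = 2
  Vance: 0 − 2 = -2
  Toma: 1 − 1 = 0
Rao has the best Copeland score.

Rao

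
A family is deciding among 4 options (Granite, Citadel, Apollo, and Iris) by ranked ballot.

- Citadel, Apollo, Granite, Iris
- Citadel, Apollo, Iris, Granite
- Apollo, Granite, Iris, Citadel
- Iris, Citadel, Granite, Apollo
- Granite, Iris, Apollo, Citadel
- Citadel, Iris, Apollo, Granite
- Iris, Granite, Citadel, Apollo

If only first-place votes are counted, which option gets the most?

First-place vote totals:
  Granite: 1
  Citadel: 3
  Apollo: 1
  Iris: 2
Citadel has the most first-place votes.

Citadel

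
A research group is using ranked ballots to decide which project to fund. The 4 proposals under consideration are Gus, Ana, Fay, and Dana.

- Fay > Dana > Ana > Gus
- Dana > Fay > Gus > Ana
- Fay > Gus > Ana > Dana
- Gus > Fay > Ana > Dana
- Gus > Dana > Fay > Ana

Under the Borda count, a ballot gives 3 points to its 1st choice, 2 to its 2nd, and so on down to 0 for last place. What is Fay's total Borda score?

11

Borda scores:
  Gus: 0 + 1 + 2 + 3 + 3 = 9
  Ana: 1 + 0 + 1 + 1 + 0 = 3
  Fay: 3 + 2 + 3 + 2 + 1 = 11
  Dana: 2 + 3 + 0 + 0 + 2 = 7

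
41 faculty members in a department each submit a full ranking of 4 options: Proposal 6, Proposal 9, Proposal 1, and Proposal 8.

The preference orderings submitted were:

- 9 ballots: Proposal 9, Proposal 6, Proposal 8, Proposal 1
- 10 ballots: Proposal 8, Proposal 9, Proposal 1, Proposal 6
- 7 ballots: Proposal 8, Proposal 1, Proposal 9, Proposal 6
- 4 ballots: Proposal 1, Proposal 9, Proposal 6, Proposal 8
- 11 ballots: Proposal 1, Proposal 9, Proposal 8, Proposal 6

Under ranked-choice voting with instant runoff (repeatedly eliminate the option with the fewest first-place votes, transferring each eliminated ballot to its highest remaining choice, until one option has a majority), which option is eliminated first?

Proposal 6

Round 1: Proposal 8 17, Proposal 1 15, Proposal 9 9, Proposal 6 0. Proposal 6 has the fewest and is eliminated.
Round 2: Proposal 8 17, Proposal 1 15, Proposal 9 9. Proposal 9 has the fewest and is eliminated.
Round 3: Proposal 8 26, Proposal 1 15. Proposal 8 has a majority.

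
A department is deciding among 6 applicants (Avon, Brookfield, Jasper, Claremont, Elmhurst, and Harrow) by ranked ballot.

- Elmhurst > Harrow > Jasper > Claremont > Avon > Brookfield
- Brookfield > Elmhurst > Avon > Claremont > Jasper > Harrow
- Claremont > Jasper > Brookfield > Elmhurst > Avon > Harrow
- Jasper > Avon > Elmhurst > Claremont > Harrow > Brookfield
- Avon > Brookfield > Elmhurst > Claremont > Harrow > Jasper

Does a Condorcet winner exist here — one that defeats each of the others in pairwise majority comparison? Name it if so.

Head-to-head results (5 voters total):
Avon vs Brookfield: Avon wins 3–2.
Avon vs Jasper: Jasper wins 3–2.
Avon vs Claremont: Avon wins 3–2.
Avon vs Elmhurst: Elmhurst wins 3–2.
Avon vs Harrow: Avon wins 4–1.
Brookfield vs Jasper: Jasper wins 3–2.
Brookfield vs Claremont: Claremont wins 3–2.
Brookfield vs Elmhurst: Brookfield wins 3–2.
Brookfield vs Harrow: Brookfield wins 3–2.
Jasper vs Claremont: Claremont wins 3–2.
Jasper vs Elmhurst: Elmhurst wins 3–2.
Jasper vs Harrow: Jasper wins 3–2.
Claremont vs Elmhurst: Elmhurst wins 4–1.
Claremont vs Harrow: Claremont wins 4–1.
Elmhurst vs Harrow: Elmhurst wins 5–0.
No candidate beats all others: Avon beats Brookfield beats Elmhurst beats Avon, a majority cycle.

None — there is no Condorcet winner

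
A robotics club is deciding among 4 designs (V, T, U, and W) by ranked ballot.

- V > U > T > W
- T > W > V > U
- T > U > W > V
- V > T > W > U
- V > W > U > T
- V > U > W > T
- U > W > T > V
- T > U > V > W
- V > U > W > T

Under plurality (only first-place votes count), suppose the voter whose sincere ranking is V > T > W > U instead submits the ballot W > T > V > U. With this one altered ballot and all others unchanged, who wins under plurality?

V

First-place totals with the altered ballot: V 4, T 3, U 1, W 1.
The winner is unchanged: still V.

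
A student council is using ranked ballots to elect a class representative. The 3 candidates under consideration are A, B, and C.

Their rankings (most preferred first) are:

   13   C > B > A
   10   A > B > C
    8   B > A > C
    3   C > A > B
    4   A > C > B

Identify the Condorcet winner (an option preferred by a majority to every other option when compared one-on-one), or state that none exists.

Head-to-head results (38 voters total):
A vs B: B wins 21–17.
A vs C: A wins 22–16.
B vs C: C wins 20–18.
No candidate beats all others: A beats C beats B beats A, a majority cycle.

There is no Condorcet winner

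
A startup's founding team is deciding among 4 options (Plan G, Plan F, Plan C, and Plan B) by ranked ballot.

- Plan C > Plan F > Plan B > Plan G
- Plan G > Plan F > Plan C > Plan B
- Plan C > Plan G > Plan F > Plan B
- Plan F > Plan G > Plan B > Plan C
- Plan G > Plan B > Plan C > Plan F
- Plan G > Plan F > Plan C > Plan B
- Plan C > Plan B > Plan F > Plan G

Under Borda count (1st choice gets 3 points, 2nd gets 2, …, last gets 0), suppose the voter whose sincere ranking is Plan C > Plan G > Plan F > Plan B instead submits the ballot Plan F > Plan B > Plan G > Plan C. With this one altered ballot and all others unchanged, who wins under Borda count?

Borda totals with the altered ballot: Plan G 12, Plan F 13, Plan C 9, Plan B 8.
The switch changes the winner from Plan G to Plan F.

Plan F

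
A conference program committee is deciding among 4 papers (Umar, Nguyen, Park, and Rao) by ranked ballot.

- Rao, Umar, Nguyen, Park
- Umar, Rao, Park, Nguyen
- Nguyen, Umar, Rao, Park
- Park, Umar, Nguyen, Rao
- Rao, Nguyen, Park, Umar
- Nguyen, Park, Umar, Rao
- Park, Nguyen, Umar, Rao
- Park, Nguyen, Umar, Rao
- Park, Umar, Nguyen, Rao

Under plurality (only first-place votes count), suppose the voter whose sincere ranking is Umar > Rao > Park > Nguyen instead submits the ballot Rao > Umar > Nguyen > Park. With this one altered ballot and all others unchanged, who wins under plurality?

First-place totals with the altered ballot: Umar 0, Nguyen 2, Park 4, Rao 3.
The winner is unchanged: still Park.

Park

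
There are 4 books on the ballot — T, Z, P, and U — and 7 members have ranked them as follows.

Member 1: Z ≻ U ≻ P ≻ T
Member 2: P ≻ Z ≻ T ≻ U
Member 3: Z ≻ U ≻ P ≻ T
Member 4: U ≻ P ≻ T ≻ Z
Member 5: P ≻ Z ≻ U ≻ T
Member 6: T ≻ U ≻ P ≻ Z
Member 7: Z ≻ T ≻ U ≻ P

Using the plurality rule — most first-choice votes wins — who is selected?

First-place vote totals:
  T: 1
  Z: 3
  P: 2
  U: 1
Z has the most first-place votes.

Z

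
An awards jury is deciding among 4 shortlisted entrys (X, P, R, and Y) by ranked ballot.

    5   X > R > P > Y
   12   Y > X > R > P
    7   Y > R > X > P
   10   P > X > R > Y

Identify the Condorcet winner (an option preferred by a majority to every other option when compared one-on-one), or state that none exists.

Head-to-head results (34 voters total):
X vs P: X wins 24–10.
X vs R: X wins 27–7.
X vs Y: Y wins 19–15.
P vs R: R wins 24–10.
P vs Y: Y wins 19–15.
R vs Y: Y wins 19–15.
Y beats each rival — X (19–15), P (19–15), R (19–15) — so Y is the Condorcet winner.

Y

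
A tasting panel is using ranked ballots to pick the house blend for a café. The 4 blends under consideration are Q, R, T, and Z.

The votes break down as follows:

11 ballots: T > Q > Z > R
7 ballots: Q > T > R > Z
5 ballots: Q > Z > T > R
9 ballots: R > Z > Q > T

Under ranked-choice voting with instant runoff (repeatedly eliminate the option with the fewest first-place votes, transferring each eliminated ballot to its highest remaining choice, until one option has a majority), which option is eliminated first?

Z

Round 1: Q 12, T 11, R 9, Z 0. Z has the fewest and is eliminated.
Round 2: Q 12, T 11, R 9. R has the fewest and is eliminated.
Round 3: Q 21, T 11. Q has a majority.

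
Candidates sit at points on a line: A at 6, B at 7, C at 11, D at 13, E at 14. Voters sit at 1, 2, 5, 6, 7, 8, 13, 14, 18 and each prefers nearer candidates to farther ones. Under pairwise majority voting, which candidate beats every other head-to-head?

B

With single-peaked preferences on a line, the Condorcet winner is the candidate closest to the median voter.
The median voter (position 7) is closest to B at 7.
Check: B vs A — voters closer to B: 5 of 9.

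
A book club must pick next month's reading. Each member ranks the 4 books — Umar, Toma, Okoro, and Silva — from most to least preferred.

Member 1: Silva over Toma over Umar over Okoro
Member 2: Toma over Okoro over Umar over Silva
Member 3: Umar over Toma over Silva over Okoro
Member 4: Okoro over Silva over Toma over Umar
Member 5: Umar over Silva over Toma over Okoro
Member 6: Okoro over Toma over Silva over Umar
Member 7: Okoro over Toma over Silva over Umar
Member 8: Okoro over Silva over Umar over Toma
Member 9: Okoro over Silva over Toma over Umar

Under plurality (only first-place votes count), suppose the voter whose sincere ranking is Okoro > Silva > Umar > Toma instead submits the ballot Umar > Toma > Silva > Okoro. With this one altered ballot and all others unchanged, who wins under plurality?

Okoro

First-place totals with the altered ballot: Umar 3, Toma 1, Okoro 4, Silva 1.
The winner is unchanged: still Okoro.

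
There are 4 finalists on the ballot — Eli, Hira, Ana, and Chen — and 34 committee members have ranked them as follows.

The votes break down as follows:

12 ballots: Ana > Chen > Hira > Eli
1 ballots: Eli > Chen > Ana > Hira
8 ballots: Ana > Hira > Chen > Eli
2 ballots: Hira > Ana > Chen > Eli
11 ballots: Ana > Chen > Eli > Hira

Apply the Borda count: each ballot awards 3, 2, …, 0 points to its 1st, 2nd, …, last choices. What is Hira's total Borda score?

Borda scores:
  Eli: 12·0 + 3 + 8·0 + 2·0 + 11·1 = 14
  Hira: 12·1 + 0 + 8·2 + 2·3 + 11·0 = 34
  Ana: 12·3 + 1 + 8·3 + 2·2 + 11·3 = 98
  Chen: 12·2 + 2 + 8·1 + 2·1 + 11·2 = 58

34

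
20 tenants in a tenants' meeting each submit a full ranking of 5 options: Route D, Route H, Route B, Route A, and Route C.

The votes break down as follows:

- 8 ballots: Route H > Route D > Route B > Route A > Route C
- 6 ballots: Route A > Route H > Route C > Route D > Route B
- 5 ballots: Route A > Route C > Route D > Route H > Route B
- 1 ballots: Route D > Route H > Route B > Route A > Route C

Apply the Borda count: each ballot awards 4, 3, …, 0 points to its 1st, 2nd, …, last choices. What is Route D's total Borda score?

44

Borda scores:
  Route D: 8·3 + 6·1 + 5·2 + 4 = 44
  Route H: 8·4 + 6·3 + 5·1 + 3 = 58
  Route B: 8·2 + 6·0 + 5·0 + 2 = 18
  Route A: 8·1 + 6·4 + 5·4 + 1 = 53
  Route C: 8·0 + 6·2 + 5·3 + 0 = 27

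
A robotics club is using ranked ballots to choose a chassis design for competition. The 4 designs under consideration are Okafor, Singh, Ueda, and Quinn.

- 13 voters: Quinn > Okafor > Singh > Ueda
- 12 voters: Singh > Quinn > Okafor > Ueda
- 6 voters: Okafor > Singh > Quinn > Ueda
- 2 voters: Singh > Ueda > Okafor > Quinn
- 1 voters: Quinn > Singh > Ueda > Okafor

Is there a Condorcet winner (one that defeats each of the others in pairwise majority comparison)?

Head-to-head results (34 voters total):
Okafor vs Singh: Okafor wins 19–15.
Okafor vs Ueda: Okafor wins 31–3.
Okafor vs Quinn: Quinn wins 26–8.
Singh vs Ueda: Singh wins 34–0.
Singh vs Quinn: Singh wins 20–14.
Ueda vs Quinn: Quinn wins 32–2.
No candidate beats all others: Okafor beats Singh beats Quinn beats Okafor, a majority cycle.

No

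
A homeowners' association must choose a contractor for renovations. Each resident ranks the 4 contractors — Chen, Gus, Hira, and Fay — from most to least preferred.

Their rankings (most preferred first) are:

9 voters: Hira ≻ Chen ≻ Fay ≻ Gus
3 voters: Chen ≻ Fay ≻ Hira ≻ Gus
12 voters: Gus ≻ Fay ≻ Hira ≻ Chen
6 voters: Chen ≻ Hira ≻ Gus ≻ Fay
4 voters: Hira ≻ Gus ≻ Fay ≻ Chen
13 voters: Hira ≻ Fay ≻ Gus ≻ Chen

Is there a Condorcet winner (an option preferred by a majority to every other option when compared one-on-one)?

Yes

Head-to-head results (47 voters total):
Chen vs Gus: Gus wins 29–18.
Chen vs Hira: Hira wins 38–9.
Chen vs Fay: Fay wins 29–18.
Gus vs Hira: Hira wins 35–12.
Gus vs Fay: Fay wins 25–22.
Hira vs Fay: Hira wins 32–15.
Hira beats each rival — Chen (38–9), Gus (35–12), Fay (32–15) — so Hira is the Condorcet winner.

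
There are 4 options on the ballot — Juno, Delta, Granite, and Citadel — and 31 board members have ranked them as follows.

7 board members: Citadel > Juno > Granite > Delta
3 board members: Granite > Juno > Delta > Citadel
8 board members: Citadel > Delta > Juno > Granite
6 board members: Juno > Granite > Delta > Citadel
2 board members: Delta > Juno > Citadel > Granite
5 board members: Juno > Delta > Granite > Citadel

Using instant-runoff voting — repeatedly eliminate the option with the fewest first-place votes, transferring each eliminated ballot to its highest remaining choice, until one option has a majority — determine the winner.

Juno

Round 1: Citadel 15, Juno 11, Granite 3, Delta 2. Delta has the fewest and is eliminated.
Round 2: Citadel 15, Juno 13, Granite 3. Granite has the fewest and is eliminated.
Round 3: Juno 16, Citadel 15. Juno has a majority.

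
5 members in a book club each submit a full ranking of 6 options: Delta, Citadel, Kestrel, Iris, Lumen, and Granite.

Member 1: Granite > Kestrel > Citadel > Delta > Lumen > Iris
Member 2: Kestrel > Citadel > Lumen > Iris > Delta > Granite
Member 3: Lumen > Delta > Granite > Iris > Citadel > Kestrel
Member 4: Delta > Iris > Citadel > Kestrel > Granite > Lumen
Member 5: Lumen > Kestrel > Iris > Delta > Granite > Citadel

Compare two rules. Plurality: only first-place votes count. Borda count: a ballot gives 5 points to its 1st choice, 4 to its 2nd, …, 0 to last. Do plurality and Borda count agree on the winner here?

No

Plurality first-place counts: Delta 1, Citadel 0, Kestrel 1, Iris 0, Lumen 2, Granite 1 → Lumen.
Borda totals: Delta 14, Citadel 11, Kestrel 15, Iris 11, Lumen 14, Granite 10 → Kestrel.
The two rules disagree: plurality picks Lumen, Borda picks Kestrel.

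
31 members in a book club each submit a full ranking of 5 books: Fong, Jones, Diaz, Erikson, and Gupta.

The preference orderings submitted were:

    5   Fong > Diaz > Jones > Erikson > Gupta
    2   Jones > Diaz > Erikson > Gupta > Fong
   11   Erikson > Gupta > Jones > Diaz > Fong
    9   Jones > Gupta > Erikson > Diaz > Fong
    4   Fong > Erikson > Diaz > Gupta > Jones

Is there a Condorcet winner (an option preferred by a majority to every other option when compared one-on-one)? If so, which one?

Head-to-head results (31 voters total):
Fong vs Jones: Jones wins 22–9.
Fong vs Diaz: Diaz wins 22–9.
Fong vs Erikson: Erikson wins 22–9.
Fong vs Gupta: Gupta wins 22–9.
Jones vs Diaz: Jones wins 22–9.
Jones vs Erikson: Jones wins 16–15.
Jones vs Gupta: Jones wins 16–15.
Diaz vs Erikson: Erikson wins 24–7.
Diaz vs Gupta: Gupta wins 20–11.
Erikson vs Gupta: Erikson wins 22–9.
Jones beats each rival — Fong (22–9), Diaz (22–9), Erikson (16–15), Gupta (16–15) — so Jones is the Condorcet winner.

Jones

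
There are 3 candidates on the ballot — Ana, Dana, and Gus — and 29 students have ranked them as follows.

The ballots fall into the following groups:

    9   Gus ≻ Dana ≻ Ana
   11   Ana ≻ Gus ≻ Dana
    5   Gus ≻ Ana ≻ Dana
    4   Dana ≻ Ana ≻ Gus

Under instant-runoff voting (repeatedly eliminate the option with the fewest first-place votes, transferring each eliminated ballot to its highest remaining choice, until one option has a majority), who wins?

Ana

Round 1: Gus 14, Ana 11, Dana 4. Dana has the fewest and is eliminated.
Round 2: Ana 15, Gus 14. Ana has a majority.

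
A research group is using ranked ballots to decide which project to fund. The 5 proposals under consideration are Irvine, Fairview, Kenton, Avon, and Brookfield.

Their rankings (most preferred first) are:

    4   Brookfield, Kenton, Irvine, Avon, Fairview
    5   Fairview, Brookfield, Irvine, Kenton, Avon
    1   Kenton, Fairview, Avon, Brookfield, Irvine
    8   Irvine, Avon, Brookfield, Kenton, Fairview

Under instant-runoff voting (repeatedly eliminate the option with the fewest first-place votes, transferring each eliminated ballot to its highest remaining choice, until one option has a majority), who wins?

Round 1: Irvine 8, Fairview 5, Brookfield 4, Kenton 1, Avon 0. Avon has the fewest and is eliminated.
Round 2: Irvine 8, Fairview 5, Brookfield 4, Kenton 1. Kenton has the fewest and is eliminated.
Round 3: Irvine 8, Fairview 6, Brookfield 4. Brookfield has the fewest and is eliminated.
Round 4: Irvine 12, Fairview 6. Irvine has a majority.

Irvine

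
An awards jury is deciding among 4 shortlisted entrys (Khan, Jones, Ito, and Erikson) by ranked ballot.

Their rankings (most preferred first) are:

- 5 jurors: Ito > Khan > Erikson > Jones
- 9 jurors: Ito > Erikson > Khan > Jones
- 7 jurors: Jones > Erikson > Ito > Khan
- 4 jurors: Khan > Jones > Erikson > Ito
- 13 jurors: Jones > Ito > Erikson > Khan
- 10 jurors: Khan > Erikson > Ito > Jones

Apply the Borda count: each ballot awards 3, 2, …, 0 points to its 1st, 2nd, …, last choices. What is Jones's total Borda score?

Borda scores:
  Khan: 5·2 + 9·1 + 7·0 + 4·3 + 13·0 + 10·3 = 61
  Jones: 5·0 + 9·0 + 7·3 + 4·2 + 13·3 + 10·0 = 68
  Ito: 5·3 + 9·3 + 7·1 + 4·0 + 13·2 + 10·1 = 85
  Erikson: 5·1 + 9·2 + 7·2 + 4·1 + 13·1 + 10·2 = 74

68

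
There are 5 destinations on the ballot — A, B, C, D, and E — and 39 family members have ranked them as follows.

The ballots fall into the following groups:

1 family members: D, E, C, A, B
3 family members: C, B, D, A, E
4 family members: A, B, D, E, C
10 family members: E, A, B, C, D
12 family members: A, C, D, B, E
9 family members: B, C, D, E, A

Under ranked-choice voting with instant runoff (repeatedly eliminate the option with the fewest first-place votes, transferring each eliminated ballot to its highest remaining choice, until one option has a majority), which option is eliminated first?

D

Round 1: A 16, E 10, B 9, C 3, D 1. D has the fewest and is eliminated.
Round 2: A 16, E 11, B 9, C 3. C has the fewest and is eliminated.
Round 3: A 16, B 12, E 11. E has the fewest and is eliminated.
Round 4: A 27, B 12. A has a majority.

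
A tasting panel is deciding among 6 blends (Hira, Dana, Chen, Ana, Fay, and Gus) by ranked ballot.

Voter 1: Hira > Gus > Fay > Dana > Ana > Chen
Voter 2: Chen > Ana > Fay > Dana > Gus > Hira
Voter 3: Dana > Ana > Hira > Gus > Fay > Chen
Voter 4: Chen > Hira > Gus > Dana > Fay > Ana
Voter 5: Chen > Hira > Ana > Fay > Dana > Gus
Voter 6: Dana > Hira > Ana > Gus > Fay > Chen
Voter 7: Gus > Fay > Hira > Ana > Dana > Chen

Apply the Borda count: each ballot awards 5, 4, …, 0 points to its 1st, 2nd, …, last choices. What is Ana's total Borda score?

17

Borda scores:
  Hira: 5 + 0 + 3 + 4 + 4 + 4 + 3 = 23
  Dana: 2 + 2 + 5 + 2 + 1 + 5 + 1 = 18
  Chen: 0 + 5 + 0 + 5 + 5 + 0 + 0 = 15
  Ana: 1 + 4 + 4 + 0 + 3 + 3 + 2 = 17
  Fay: 3 + 3 + 1 + 1 + 2 + 1 + 4 = 15
  Gus: 4 + 1 + 2 + 3 + 0 + 2 + 5 = 17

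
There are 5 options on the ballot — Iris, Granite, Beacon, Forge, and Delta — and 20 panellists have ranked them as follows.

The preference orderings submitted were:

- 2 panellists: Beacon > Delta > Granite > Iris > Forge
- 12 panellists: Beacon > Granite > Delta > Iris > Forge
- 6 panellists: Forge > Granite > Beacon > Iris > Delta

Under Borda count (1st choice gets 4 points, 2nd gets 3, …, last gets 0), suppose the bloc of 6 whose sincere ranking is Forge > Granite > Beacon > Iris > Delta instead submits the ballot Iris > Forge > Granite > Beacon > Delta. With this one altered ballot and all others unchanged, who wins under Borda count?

Borda totals with the altered ballot: Iris 38, Granite 52, Beacon 62, Forge 18, Delta 30.
The winner is unchanged: still Beacon.

Beacon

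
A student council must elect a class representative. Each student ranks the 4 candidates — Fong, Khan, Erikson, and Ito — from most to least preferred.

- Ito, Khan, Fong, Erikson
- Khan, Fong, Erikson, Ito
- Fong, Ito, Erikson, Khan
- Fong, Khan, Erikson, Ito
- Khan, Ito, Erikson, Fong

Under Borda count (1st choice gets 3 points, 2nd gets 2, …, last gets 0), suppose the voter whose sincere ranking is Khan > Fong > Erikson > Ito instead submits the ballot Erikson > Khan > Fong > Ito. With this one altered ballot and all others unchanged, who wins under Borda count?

Khan

Borda totals with the altered ballot: Fong 8, Khan 9, Erikson 6, Ito 7.
The winner is unchanged: still Khan.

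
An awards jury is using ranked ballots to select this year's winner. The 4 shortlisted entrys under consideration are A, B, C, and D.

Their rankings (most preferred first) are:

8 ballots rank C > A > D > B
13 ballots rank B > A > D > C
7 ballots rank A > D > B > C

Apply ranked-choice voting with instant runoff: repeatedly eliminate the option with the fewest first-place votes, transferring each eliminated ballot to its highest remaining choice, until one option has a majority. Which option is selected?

Round 1: B 13, C 8, A 7, D 0. D has the fewest and is eliminated.
Round 2: B 13, C 8, A 7. A has the fewest and is eliminated.
Round 3: B 20, C 8. B has a majority.

B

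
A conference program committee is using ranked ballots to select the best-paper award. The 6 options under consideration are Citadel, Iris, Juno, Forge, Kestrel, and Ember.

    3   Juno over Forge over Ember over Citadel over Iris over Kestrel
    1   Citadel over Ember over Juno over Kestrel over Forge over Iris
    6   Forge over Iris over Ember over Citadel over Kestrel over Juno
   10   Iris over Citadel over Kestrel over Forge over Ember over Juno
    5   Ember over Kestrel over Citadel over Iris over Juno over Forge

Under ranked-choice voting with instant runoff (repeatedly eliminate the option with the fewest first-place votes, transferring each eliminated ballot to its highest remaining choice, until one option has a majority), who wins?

Round 1: Iris 10, Forge 6, Ember 5, Juno 3, Citadel 1, Kestrel 0. Kestrel has the fewest and is eliminated.
Round 2: Iris 10, Forge 6, Ember 5, Juno 3, Citadel 1. Citadel has the fewest and is eliminated.
Round 3: Iris 10, Forge 6, Ember 6, Juno 3. Juno has the fewest and is eliminated.
Round 4: Iris 10, Forge 9, Ember 6. Ember has the fewest and is eliminated.
Round 5: Iris 15, Forge 10. Iris has a majority.

Iris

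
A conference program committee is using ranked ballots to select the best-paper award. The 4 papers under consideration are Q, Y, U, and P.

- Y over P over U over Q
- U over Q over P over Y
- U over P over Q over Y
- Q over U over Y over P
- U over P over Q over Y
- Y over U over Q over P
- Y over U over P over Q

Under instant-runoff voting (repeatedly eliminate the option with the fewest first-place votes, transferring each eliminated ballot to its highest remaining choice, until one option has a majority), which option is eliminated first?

P

Round 1: Y 3, U 3, Q 1, P 0. P has the fewest and is eliminated.
Round 2: Y 3, U 3, Q 1. Q has the fewest and is eliminated.
Round 3: U 4, Y 3. U has a majority.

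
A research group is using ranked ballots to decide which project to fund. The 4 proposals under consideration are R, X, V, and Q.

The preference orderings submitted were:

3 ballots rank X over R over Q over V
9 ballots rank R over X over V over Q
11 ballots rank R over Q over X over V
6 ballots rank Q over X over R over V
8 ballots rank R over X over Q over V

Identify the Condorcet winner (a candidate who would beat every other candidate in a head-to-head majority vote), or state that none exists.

R

Head-to-head results (37 voters total):
R vs X: R wins 28–9.
R vs V: R wins 37–0.
R vs Q: R wins 31–6.
X vs V: X wins 37–0.
X vs Q: X wins 20–17.
V vs Q: Q wins 28–9.
R beats each rival — X (28–9), V (37–0), Q (31–6) — so R is the Condorcet winner.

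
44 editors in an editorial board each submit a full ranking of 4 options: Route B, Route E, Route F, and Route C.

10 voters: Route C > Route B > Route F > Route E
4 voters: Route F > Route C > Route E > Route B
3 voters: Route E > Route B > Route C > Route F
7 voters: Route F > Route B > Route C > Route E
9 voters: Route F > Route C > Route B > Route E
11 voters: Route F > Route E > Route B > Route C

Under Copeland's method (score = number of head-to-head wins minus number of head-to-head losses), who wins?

Pairwise results:
  Route B vs Route E: Route B wins 26–18.
  Route B vs Route F: Route F wins 31–13.
  Route B vs Route C: Route C wins 23–21.
  Route E vs Route F: Route F wins 41–3.
  Route E vs Route C: Route C wins 30–14.
  Route F vs Route C: Route F wins 31–13.
Copeland scores (wins − losses):
  Route B: 1 − 2 = -1
  Route E: 0 − 3 = -3
  Route F: 3 − 0 = 3
  Route C: 2 − 1 = 1
Route F has the best Copeland score.

Route F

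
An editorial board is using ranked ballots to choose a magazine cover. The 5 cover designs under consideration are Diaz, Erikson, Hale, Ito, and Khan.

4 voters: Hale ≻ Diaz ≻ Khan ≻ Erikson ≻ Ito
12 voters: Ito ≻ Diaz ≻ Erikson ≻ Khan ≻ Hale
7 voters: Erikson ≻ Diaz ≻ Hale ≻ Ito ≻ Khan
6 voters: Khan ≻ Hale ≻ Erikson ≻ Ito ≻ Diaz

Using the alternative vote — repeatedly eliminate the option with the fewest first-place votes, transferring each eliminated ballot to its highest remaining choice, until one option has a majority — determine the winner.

Round 1: Ito 12, Erikson 7, Khan 6, Hale 4, Diaz 0. Diaz has the fewest and is eliminated.
Round 2: Ito 12, Erikson 7, Khan 6, Hale 4. Hale has the fewest and is eliminated.
Round 3: Ito 12, Khan 10, Erikson 7. Erikson has the fewest and is eliminated.
Round 4: Ito 19, Khan 10. Ito has a majority.

Ito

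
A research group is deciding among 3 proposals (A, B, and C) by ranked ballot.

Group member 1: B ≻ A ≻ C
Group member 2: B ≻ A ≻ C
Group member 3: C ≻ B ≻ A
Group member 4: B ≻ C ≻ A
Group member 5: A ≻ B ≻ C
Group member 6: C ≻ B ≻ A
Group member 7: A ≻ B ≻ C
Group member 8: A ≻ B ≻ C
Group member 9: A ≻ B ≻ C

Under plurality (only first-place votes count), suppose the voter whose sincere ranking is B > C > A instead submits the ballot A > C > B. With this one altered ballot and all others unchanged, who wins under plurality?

A

First-place totals with the altered ballot: A 5, B 2, C 2.
The winner is unchanged: still A.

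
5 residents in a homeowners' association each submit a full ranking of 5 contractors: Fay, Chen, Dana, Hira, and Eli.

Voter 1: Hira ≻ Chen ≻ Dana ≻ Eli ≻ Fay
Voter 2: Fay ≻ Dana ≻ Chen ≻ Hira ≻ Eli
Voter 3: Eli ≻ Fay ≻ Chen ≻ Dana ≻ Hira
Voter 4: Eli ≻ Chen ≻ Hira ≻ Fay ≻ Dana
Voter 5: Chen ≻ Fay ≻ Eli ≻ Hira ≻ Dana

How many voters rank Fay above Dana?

4

Ballots ranking Fay above Dana: 4.
Ballots ranking Dana above Fay: 1.
So 4 of 5 voters prefer Fay to Dana.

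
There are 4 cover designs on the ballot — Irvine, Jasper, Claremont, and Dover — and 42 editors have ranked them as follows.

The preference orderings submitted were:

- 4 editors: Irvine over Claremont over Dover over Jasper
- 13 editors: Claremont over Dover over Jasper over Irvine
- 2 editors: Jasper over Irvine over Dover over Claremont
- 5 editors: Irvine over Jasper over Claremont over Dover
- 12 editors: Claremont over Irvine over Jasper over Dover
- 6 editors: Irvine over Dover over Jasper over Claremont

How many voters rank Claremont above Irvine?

Ballots ranking Claremont above Irvine: 13+12 = 25.
Ballots ranking Irvine above Claremont: 4+2+5+6 = 17.
So 25 of 42 voters prefer Claremont to Irvine.

25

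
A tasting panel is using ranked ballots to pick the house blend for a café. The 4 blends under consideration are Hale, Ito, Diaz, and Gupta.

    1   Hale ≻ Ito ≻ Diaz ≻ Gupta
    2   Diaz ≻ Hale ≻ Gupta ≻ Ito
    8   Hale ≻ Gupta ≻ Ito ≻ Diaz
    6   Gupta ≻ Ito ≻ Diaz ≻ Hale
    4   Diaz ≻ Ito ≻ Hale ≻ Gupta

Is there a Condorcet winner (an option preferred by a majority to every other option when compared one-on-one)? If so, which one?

None — there is no Condorcet winner

Head-to-head results (21 voters total):
Hale vs Ito: Hale wins 11–10.
Hale vs Diaz: Diaz wins 12–9.
Hale vs Gupta: Hale wins 15–6.
Ito vs Diaz: Ito wins 15–6.
Ito vs Gupta: Gupta wins 16–5.
Diaz vs Gupta: Gupta wins 14–7.
No candidate beats all others: Hale beats Ito beats Diaz beats Hale, a majority cycle.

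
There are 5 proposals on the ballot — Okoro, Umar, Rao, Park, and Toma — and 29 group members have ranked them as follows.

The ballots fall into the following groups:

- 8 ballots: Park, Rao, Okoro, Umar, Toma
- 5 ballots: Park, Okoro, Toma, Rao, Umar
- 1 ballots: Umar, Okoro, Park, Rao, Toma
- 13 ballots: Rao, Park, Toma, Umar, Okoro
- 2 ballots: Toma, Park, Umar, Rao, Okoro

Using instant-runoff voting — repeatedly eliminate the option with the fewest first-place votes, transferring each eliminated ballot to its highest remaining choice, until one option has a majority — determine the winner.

Round 1: Rao 13, Park 13, Toma 2, Umar 1, Okoro 0. Okoro has the fewest and is eliminated.
Round 2: Rao 13, Park 13, Toma 2, Umar 1. Umar has the fewest and is eliminated.
Round 3: Park 14, Rao 13, Toma 2. Toma has the fewest and is eliminated.
Round 4: Park 16, Rao 13. Park has a majority.

Park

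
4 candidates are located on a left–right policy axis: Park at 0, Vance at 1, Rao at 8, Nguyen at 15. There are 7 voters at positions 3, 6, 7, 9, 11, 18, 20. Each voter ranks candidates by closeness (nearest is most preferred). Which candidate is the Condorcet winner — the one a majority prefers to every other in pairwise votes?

With single-peaked preferences on a line, the Condorcet winner is the candidate closest to the median voter.
The median voter (position 9) is closest to Rao at 8.
Check: Rao vs Vance — voters closer to Rao: 6 of 7.

Rao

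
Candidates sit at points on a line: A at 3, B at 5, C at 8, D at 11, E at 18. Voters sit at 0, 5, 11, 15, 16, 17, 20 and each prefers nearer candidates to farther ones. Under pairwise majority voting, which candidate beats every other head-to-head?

E

With single-peaked preferences on a line, the Condorcet winner is the candidate closest to the median voter.
The median voter (position 15) is closest to E at 18.
Check: E vs A — voters closer to E: 5 of 7.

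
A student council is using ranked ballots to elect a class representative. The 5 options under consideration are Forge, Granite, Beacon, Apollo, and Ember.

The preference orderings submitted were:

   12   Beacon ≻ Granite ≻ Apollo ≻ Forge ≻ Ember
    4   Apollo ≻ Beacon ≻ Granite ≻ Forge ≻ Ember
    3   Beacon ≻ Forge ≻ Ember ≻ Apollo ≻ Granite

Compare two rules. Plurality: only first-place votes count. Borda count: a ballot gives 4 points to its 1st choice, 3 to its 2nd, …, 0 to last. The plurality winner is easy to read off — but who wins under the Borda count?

Beacon

Plurality first-place counts: Forge 0, Granite 0, Beacon 15, Apollo 4, Ember 0 → Beacon.
Borda totals: Forge 25, Granite 44, Beacon 72, Apollo 43, Ember 6 → Beacon.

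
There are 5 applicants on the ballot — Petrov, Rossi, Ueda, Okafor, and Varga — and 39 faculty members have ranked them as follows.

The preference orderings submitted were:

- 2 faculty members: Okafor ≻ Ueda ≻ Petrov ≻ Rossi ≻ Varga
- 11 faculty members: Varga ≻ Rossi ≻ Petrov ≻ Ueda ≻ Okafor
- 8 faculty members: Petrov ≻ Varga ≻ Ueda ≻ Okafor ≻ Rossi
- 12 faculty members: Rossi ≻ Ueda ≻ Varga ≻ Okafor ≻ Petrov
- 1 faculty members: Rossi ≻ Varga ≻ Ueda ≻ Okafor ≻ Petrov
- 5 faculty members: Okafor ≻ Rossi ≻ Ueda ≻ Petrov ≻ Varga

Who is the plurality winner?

First-place vote totals:
  Petrov: 8
  Rossi: 13
  Ueda: 0
  Okafor: 7
  Varga: 11
Rossi has the most first-place votes.

Rossi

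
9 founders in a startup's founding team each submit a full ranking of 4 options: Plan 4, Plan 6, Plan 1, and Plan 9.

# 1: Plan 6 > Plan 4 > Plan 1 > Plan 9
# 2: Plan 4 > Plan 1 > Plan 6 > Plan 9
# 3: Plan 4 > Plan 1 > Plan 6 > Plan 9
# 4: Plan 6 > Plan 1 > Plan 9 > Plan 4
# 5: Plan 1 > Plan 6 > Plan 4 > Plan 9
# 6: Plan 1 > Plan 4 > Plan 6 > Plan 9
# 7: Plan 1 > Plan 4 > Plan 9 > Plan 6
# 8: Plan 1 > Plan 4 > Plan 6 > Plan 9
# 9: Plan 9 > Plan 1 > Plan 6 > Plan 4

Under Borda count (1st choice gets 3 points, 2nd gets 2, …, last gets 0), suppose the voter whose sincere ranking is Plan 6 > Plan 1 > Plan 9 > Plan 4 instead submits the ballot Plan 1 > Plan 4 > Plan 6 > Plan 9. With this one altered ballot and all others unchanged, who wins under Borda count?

Borda totals with the altered ballot: Plan 4 17, Plan 6 11, Plan 1 22, Plan 9 4.
The winner is unchanged: still Plan 1.

Plan 1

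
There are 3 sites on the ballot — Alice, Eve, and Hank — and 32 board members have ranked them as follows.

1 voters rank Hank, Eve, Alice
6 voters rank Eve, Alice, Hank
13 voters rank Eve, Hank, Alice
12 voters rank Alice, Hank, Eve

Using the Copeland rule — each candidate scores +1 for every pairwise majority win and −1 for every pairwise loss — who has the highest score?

Eve

Pairwise results:
  Alice vs Eve: Eve wins 20–12.
  Alice vs Hank: Alice wins 18–14.
  Eve vs Hank: Eve wins 19–13.
Copeland scores (wins − losses):
  Alice: 1 − 1 = 0
  Eve: 2 − 0 = 2
  Hank: 0 − 2 = -2
Eve has the best Copeland score.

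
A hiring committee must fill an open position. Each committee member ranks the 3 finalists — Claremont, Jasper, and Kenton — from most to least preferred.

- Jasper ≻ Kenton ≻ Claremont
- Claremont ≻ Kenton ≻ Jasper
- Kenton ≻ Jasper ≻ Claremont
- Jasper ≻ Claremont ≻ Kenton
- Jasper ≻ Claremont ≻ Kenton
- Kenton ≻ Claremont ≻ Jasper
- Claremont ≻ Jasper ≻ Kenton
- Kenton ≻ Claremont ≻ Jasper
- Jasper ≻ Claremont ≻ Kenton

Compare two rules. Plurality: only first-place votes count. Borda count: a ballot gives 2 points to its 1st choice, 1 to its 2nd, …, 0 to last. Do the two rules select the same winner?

Yes

Plurality first-place counts: Claremont 2, Jasper 4, Kenton 3 → Jasper.
Borda totals: Claremont 9, Jasper 10, Kenton 8 → Jasper.
The two rules agree on Jasper.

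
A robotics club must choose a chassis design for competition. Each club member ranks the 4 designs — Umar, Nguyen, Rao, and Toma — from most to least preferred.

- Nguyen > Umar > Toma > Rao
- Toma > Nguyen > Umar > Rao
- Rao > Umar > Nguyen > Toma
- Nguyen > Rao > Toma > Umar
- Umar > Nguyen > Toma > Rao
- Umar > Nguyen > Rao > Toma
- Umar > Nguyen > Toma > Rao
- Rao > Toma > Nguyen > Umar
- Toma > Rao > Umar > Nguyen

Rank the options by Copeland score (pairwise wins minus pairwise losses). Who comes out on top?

Umar

Pairwise results:
  Umar vs Nguyen: Umar wins 5–4.
  Umar vs Rao: Umar wins 5–4.
  Umar vs Toma: Umar wins 5–4.
  Nguyen vs Rao: Nguyen wins 6–3.
  Nguyen vs Toma: Nguyen wins 6–3.
  Rao vs Toma: Toma wins 5–4.
Copeland scores (wins − losses):
  Umar: 3 − 0 = 3
  Nguyen: 2 − 1 = 1
  Rao: 0 − 3 = -3
  Toma: 1 − 2 = -1
Umar has the best Copeland score.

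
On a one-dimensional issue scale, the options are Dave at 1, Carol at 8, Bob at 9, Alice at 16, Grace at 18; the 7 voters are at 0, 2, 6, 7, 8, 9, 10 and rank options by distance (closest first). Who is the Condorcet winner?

Carol

With single-peaked preferences on a line, the Condorcet winner is the candidate closest to the median voter.
The median voter (position 7) is closest to Carol at 8.
Check: Carol vs Alice — voters closer to Carol: 7 of 7.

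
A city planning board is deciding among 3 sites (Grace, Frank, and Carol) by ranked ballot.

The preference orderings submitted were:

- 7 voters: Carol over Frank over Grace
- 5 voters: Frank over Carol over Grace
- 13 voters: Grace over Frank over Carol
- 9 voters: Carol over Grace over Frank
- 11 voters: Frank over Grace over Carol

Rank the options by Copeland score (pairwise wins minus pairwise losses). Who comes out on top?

Frank

Pairwise results:
  Grace vs Frank: Frank wins 23–22.
  Grace vs Carol: Grace wins 24–21.
  Frank vs Carol: Frank wins 29–16.
Copeland scores (wins − losses):
  Grace: 1 − 1 = 0
  Frank: 2 − 0 = 2
  Carol: 0 − 2 = -2
Frank has the best Copeland score.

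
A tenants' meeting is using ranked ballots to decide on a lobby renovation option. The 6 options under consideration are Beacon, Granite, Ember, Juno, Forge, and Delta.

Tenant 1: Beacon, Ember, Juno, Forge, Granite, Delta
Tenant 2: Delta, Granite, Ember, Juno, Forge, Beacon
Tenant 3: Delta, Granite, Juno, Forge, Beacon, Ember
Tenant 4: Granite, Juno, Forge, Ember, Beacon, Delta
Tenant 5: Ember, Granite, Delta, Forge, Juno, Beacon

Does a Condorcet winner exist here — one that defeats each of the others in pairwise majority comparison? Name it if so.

Head-to-head results (5 voters total):
Beacon vs Granite: Granite wins 4–1.
Beacon vs Ember: Ember wins 3–2.
Beacon vs Juno: Juno wins 4–1.
Beacon vs Forge: Forge wins 4–1.
Beacon vs Delta: Delta wins 3–2.
Granite vs Ember: Granite wins 3–2.
Granite vs Juno: Granite wins 4–1.
Granite vs Forge: Granite wins 4–1.
Granite vs Delta: Granite wins 3–2.
Ember vs Juno: Ember wins 3–2.
Ember vs Forge: Ember wins 3–2.
Ember vs Delta: Ember wins 3–2.
Juno vs Forge: Juno wins 4–1.
Juno vs Delta: Delta wins 3–2.
Forge vs Delta: Delta wins 3–2.
Granite beats each rival — Beacon (4–1), Ember (3–2), Juno (4–1), Forge (4–1), Delta (3–2) — so Granite is the Condorcet winner.

Granite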